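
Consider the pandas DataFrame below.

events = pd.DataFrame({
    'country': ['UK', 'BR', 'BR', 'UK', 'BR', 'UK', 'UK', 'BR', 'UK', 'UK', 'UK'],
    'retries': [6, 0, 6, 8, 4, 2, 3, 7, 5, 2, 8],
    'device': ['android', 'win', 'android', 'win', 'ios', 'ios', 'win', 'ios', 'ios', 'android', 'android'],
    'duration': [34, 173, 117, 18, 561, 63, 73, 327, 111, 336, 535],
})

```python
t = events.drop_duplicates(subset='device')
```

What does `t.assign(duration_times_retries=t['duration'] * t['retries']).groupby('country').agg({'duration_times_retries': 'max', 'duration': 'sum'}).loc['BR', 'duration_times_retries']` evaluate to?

drop duplicate device (keep=first):
  country  retries   device  duration
0      UK        6  android        34
1      BR        0      win       173
4      BR        4      ios       561
add column duration_times_retries = t['duration'] * t['retries']:
  country  retries   device  duration  duration_times_retries
0      UK        6  android        34                     204
1      BR        0      win       173                       0
4      BR        4      ios       561                    2244
group by country: max(duration_times_retries), sum(duration):
         duration_times_retries  duration
country                                  
BR                         2244       734
UK                          204        34
So loc['BR', 'duration_times_retries'] = 2244.

2244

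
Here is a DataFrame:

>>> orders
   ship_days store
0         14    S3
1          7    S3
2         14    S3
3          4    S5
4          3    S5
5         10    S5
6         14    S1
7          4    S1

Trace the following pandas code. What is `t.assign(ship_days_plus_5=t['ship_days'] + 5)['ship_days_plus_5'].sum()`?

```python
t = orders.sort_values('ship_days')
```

110

sort by ship_days:
   ship_days store
4          3    S5
3          4    S5
7          4    S1
1          7    S3
5         10    S5
0         14    S3
2         14    S3
6         14    S1
add column ship_days_plus_5 = t['ship_days'] + 5:
   ship_days store  ship_days_plus_5
4          3    S5                 8
3          4    S5                 9
7          4    S1                 9
1          7    S3                12
5         10    S5                15
0         14    S3                19
2         14    S3                19
6         14    S1                19
The sum of column 'ship_days_plus_5' is 110.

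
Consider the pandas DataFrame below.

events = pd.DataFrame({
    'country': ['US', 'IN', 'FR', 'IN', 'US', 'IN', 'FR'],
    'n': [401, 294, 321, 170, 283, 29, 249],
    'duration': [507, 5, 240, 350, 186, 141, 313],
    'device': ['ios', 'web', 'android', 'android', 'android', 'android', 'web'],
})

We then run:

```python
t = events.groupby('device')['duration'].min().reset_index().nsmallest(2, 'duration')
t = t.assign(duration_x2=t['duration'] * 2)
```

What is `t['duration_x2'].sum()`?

292

group by device, min of duration:
device
android    141
ios        507
web          5
Name: duration, dtype: int64
reset_index():
    device  duration
0  android       141
1      ios       507
2      web         5
take 2 rows with smallest duration:
    device  duration
2      web         5
0  android       141
add column duration_x2 = t['duration'] * 2:
    device  duration  duration_x2
2      web         5           10
0  android       141          282
sum of column 'duration_x2' → 292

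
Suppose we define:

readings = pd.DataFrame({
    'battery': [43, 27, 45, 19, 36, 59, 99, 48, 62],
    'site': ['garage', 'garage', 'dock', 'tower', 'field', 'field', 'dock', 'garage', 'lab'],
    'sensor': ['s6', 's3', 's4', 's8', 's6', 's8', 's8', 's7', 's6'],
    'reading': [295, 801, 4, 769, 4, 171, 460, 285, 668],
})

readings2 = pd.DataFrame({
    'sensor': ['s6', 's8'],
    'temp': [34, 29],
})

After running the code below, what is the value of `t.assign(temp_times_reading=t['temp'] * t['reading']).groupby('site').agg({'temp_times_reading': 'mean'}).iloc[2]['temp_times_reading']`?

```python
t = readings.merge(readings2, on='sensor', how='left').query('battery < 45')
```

22301.0

merge on 'sensor' (how='left') → 9 rows:
   battery    site sensor  reading  temp
0       43  garage     s6      295  34.0
1       27  garage     s3      801   NaN
2       45    dock     s4        4   NaN
3       19   tower     s8      769  29.0
4       36   field     s6        4  34.0
5       59   field     s8      171  29.0
6       99    dock     s8      460  29.0
7       48  garage     s7      285   NaN
8       62     lab     s6      668  34.0
filter rows where battery < 45:
   battery    site sensor  reading  temp
0       43  garage     s6      295  34.0
1       27  garage     s3      801   NaN
3       19   tower     s8      769  29.0
4       36   field     s6        4  34.0
add column temp_times_reading = t['temp'] * t['reading']:
   battery    site sensor  reading  temp  temp_times_reading
0       43  garage     s6      295  34.0             10030.0
1       27  garage     s3      801   NaN                 NaN
3       19   tower     s8      769  29.0             22301.0
4       36   field     s6        4  34.0               136.0
group by site, mean of temp_times_reading:
        temp_times_reading
site                      
field                136.0
garage             10030.0
tower              22301.0
Reading off the value at position 2, column 'temp_times_reading', we get 22301.0.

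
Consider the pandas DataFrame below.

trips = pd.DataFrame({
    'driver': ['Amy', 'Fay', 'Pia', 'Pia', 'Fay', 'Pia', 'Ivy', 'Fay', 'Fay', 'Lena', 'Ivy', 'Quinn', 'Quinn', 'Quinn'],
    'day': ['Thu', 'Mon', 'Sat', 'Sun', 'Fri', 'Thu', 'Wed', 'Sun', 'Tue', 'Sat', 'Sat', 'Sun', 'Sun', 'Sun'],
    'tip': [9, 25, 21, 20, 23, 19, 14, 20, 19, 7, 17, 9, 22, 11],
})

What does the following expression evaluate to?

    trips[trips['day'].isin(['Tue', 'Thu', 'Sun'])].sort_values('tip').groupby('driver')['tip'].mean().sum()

62.0

filter rows where day in ['Tue', 'Thu', 'Sun']:
   driver  day  tip
0     Amy  Thu    9
3     Pia  Sun   20
5     Pia  Thu   19
7     Fay  Sun   20
8     Fay  Tue   19
11  Quinn  Sun    9
12  Quinn  Sun   22
13  Quinn  Sun   11
sort by tip:
   driver  day  tip
0     Amy  Thu    9
11  Quinn  Sun    9
13  Quinn  Sun   11
5     Pia  Thu   19
8     Fay  Tue   19
3     Pia  Sun   20
7     Fay  Sun   20
12  Quinn  Sun   22
group by driver, mean of tip:
driver
Amy       9.0
Fay      19.5
Pia      19.5
Quinn    14.0
Name: tip, dtype: float64
sum of the resulting series → 62.0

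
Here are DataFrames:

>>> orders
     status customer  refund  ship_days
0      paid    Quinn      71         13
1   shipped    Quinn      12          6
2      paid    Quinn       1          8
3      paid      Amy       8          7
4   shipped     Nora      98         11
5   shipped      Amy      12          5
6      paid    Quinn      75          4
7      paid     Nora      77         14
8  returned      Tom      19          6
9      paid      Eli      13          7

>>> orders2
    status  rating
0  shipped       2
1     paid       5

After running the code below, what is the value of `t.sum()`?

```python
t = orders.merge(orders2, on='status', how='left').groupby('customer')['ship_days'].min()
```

33

merge on 'status' (how='left') → 10 rows:
     status customer  refund  ship_days  rating
0      paid    Quinn      71         13     5.0
1   shipped    Quinn      12          6     2.0
2      paid    Quinn       1          8     5.0
3      paid      Amy       8          7     5.0
4   shipped     Nora      98         11     2.0
5   shipped      Amy      12          5     2.0
6      paid    Quinn      75          4     5.0
7      paid     Nora      77         14     5.0
8  returned      Tom      19          6     NaN
9      paid      Eli      13          7     5.0
group by customer, min of ship_days:
customer
Amy       5
Eli       7
Nora     11
Quinn     4
Tom       6
Name: ship_days, dtype: int64
Then the sum of the resulting series: 33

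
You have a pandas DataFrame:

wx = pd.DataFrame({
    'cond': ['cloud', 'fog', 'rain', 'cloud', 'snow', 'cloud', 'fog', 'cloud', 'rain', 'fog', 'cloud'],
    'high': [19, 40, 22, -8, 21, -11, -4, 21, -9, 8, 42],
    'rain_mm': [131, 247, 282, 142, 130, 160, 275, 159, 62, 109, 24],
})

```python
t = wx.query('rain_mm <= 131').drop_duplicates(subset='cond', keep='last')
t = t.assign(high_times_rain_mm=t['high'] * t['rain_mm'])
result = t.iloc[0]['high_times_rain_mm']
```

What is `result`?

2730

filter rows where rain_mm <= 131:
     cond  high  rain_mm
0   cloud    19      131
4    snow    21      130
8    rain    -9       62
9     fog     8      109
10  cloud    42       24
drop duplicate cond (keep=last):
     cond  high  rain_mm
4    snow    21      130
8    rain    -9       62
9     fog     8      109
10  cloud    42       24
add column high_times_rain_mm = t['high'] * t['rain_mm']:
     cond  high  rain_mm  high_times_rain_mm
4    snow    21      130                2730
8    rain    -9       62                -558
9     fog     8      109                 872
10  cloud    42       24                1008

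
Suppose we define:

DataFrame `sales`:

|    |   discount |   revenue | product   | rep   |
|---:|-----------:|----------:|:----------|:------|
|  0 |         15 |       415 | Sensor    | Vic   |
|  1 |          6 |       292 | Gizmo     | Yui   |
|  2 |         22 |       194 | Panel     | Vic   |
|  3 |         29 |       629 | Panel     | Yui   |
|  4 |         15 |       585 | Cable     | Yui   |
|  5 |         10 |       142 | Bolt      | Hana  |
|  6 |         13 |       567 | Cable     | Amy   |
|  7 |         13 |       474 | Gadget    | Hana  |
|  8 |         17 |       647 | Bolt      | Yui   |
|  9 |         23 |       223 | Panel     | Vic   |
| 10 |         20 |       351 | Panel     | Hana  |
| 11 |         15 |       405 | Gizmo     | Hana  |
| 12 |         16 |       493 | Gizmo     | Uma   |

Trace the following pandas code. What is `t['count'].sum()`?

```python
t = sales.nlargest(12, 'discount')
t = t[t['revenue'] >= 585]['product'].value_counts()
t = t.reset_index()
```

take 12 rows with largest discount:
    discount  revenue product   rep
3         29      629   Panel   Yui
9         23      223   Panel   Vic
2         22      194   Panel   Vic
10        20      351   Panel  Hana
8         17      647    Bolt   Yui
12        16      493   Gizmo   Uma
0         15      415  Sensor   Vic
4         15      585   Cable   Yui
11        15      405   Gizmo  Hana
6         13      567   Cable   Amy
7         13      474  Gadget  Hana
5         10      142    Bolt  Hana
filter rows where revenue >= 585:
   discount  revenue product  rep
3        29      629   Panel  Yui
8        17      647    Bolt  Yui
4        15      585   Cable  Yui
value_counts of product:
product
Panel    1
Bolt     1
Cable    1
Name: count, dtype: int64
reset_index():
  product  count
0   Panel      1
1    Bolt      1
2   Cable      1
Reading off the sum of column 'count', we get 3.

3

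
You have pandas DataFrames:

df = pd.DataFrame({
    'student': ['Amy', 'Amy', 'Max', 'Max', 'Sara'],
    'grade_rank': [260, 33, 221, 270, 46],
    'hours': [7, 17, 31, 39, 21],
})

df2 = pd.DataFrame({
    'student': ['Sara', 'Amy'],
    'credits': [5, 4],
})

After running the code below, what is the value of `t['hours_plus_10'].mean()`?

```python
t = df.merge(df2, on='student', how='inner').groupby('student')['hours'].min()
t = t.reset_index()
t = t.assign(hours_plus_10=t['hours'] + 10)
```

merge on 'student' (how='inner') → 3 rows:
  student  grade_rank  hours  credits
0     Amy         260      7        4
1     Amy          33     17        4
2    Sara          46     21        5
group by student, min of hours:
student
Amy      7
Sara    21
Name: hours, dtype: int64
reset_index():
  student  hours
0     Amy      7
1    Sara     21
add column hours_plus_10 = t['hours'] + 10:
  student  hours  hours_plus_10
0     Amy      7             17
1    Sara     21             31

24.0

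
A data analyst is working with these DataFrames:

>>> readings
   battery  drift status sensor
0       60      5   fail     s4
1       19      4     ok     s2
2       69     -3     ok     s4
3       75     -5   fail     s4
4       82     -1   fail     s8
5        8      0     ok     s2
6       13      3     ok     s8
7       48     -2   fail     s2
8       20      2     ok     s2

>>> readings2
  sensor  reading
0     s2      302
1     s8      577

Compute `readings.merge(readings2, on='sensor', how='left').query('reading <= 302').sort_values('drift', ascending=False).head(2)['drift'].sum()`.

merge on 'sensor' (how='left') → 9 rows:
   battery  drift status sensor  reading
0       60      5   fail     s4      NaN
1       19      4     ok     s2    302.0
2       69     -3     ok     s4      NaN
3       75     -5   fail     s4      NaN
4       82     -1   fail     s8    577.0
5        8      0     ok     s2    302.0
6       13      3     ok     s8    577.0
7       48     -2   fail     s2    302.0
8       20      2     ok     s2    302.0
filter rows where reading <= 302:
   battery  drift status sensor  reading
1       19      4     ok     s2    302.0
5        8      0     ok     s2    302.0
7       48     -2   fail     s2    302.0
8       20      2     ok     s2    302.0
sort by drift descending:
   battery  drift status sensor  reading
1       19      4     ok     s2    302.0
8       20      2     ok     s2    302.0
5        8      0     ok     s2    302.0
7       48     -2   fail     s2    302.0
take first 2 rows:
   battery  drift status sensor  reading
1       19      4     ok     s2    302.0
8       20      2     ok     s2    302.0
Finally, sum of column 'drift' = 6.

6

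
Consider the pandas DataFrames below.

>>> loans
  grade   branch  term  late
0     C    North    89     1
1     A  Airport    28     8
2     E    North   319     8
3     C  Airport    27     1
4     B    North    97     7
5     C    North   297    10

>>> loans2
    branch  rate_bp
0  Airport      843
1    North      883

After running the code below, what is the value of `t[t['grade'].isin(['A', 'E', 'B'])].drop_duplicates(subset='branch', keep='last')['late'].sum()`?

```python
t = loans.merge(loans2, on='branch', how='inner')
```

15

merge on 'branch' (how='inner') → 6 rows:
  grade   branch  term  late  rate_bp
0     C    North    89     1      883
1     A  Airport    28     8      843
2     E    North   319     8      883
3     C  Airport    27     1      843
4     B    North    97     7      883
5     C    North   297    10      883
filter rows where grade in ['A', 'E', 'B']:
  grade   branch  term  late  rate_bp
1     A  Airport    28     8      843
2     E    North   319     8      883
4     B    North    97     7      883
drop duplicate branch (keep=last):
  grade   branch  term  late  rate_bp
1     A  Airport    28     8      843
4     B    North    97     7      883
sum of column 'late' → 15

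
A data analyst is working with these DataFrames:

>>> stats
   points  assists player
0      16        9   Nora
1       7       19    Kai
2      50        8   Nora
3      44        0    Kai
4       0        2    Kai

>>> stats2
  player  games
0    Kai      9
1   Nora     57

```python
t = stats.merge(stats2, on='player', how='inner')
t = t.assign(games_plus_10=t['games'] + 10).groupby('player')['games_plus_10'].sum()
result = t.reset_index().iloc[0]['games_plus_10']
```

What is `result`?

57

merge on 'player' (how='inner') → 5 rows:
   points  assists player  games
0      16        9   Nora     57
1       7       19    Kai      9
2      50        8   Nora     57
3      44        0    Kai      9
4       0        2    Kai      9
add column games_plus_10 = t['games'] + 10:
   points  assists player  games  games_plus_10
0      16        9   Nora     57             67
1       7       19    Kai      9             19
2      50        8   Nora     57             67
3      44        0    Kai      9             19
4       0        2    Kai      9             19
group by player, sum of games_plus_10:
player
Kai      57
Nora    134
Name: games_plus_10, dtype: int64
reset_index():
  player  games_plus_10
0    Kai             57
1   Nora            134
Reading off the value at position 0, column 'games_plus_10', we get 57.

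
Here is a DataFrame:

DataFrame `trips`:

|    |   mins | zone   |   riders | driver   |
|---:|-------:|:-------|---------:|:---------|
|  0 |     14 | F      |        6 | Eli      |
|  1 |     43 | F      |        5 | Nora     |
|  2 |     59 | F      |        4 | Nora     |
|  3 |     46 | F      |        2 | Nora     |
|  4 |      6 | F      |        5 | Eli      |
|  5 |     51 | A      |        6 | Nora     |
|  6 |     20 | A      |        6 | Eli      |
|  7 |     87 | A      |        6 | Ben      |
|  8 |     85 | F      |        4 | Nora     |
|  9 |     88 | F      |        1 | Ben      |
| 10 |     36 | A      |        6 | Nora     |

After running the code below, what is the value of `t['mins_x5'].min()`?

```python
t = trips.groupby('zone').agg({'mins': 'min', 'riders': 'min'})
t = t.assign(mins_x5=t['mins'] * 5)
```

group by zone: min(mins), min(riders):
      mins  riders
zone              
A       20       6
F        6       1
add column mins_x5 = t['mins'] * 5:
      mins  riders  mins_x5
zone                       
A       20       6      100
F        6       1       30
min of column 'mins_x5' → 30

30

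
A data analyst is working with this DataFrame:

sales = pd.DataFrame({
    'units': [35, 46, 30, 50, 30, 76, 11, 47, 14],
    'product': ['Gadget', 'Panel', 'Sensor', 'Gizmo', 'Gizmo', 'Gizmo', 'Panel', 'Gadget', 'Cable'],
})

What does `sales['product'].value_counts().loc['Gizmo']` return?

3

value_counts of product:
product
Gizmo     3
Gadget    2
Panel     2
Sensor    1
Cable     1
Name: count, dtype: int64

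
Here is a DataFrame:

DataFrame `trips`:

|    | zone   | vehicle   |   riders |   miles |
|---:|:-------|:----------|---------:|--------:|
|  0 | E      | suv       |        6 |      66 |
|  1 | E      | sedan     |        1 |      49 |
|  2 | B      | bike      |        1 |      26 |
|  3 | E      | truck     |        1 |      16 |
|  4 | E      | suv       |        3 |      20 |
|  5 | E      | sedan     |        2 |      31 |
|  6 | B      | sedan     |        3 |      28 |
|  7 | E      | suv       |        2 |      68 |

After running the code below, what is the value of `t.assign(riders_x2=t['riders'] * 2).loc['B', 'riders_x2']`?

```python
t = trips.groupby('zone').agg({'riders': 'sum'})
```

group by zone, sum of riders:
      riders
zone        
B          4
E         15
add column riders_x2 = t['riders'] * 2:
      riders  riders_x2
zone                   
B          4          8
E         15         30

8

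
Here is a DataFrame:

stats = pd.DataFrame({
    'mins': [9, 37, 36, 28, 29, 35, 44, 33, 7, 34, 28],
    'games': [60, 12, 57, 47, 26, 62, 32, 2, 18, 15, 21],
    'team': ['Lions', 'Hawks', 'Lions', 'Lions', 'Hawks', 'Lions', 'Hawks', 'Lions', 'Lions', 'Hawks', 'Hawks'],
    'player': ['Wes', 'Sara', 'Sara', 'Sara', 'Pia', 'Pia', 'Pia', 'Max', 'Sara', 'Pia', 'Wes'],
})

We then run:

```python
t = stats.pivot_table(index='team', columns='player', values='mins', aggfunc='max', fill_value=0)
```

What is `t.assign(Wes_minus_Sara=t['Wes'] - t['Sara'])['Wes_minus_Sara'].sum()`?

-36

pivot: rows=team, cols=player, max(mins):
player  Max  Pia  Sara  Wes
team                       
Hawks     0   44    37   28
Lions    33   35    36    9
add column Wes_minus_Sara = t['Wes'] - t['Sara']:
player  Max  Pia  Sara  Wes  Wes_minus_Sara
team                                       
Hawks     0   44    37   28              -9
Lions    33   35    36    9             -27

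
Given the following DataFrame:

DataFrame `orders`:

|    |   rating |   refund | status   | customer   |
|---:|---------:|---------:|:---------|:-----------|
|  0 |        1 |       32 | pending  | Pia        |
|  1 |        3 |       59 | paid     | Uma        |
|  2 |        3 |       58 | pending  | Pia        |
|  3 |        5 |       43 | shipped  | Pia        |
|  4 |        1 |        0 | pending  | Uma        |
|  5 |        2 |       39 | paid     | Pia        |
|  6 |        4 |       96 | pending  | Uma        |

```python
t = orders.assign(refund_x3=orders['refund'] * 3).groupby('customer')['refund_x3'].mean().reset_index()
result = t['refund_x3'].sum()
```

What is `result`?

add column refund_x3 = orders['refund'] * 3:
   rating  refund   status customer  refund_x3
0       1      32  pending      Pia         96
1       3      59     paid      Uma        177
2       3      58  pending      Pia        174
3       5      43  shipped      Pia        129
4       1       0  pending      Uma          0
5       2      39     paid      Pia        117
6       4      96  pending      Uma        288
group by customer, mean of refund_x3:
customer
Pia    129.0
Uma    155.0
Name: refund_x3, dtype: float64
reset_index():
  customer  refund_x3
0      Pia      129.0
1      Uma      155.0

284.0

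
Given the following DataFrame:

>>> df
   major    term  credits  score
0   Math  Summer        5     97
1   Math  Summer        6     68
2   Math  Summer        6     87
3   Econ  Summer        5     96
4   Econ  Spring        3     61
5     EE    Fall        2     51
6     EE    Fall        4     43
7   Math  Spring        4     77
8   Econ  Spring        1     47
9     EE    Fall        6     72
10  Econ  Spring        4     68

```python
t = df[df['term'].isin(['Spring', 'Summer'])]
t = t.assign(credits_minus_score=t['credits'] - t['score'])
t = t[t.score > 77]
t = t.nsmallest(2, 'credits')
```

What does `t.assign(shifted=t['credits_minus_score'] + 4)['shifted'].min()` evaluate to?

-88

filter rows where term in ['Spring', 'Summer']:
   major    term  credits  score
0   Math  Summer        5     97
1   Math  Summer        6     68
2   Math  Summer        6     87
3   Econ  Summer        5     96
4   Econ  Spring        3     61
7   Math  Spring        4     77
8   Econ  Spring        1     47
10  Econ  Spring        4     68
add column credits_minus_score = t['credits'] - t['score']:
   major    term  credits  score  credits_minus_score
0   Math  Summer        5     97                  -92
1   Math  Summer        6     68                  -62
2   Math  Summer        6     87                  -81
3   Econ  Summer        5     96                  -91
4   Econ  Spring        3     61                  -58
7   Math  Spring        4     77                  -73
8   Econ  Spring        1     47                  -46
10  Econ  Spring        4     68                  -64
filter rows where score > 77:
  major    term  credits  score  credits_minus_score
0  Math  Summer        5     97                  -92
2  Math  Summer        6     87                  -81
3  Econ  Summer        5     96                  -91
take 2 rows with smallest credits:
  major    term  credits  score  credits_minus_score
0  Math  Summer        5     97                  -92
3  Econ  Summer        5     96                  -91
add column shifted = t['credits_minus_score'] + 4:
  major    term  credits  score  credits_minus_score  shifted
0  Math  Summer        5     97                  -92      -88
3  Econ  Summer        5     96                  -91      -87
The min of column 'shifted' is -88.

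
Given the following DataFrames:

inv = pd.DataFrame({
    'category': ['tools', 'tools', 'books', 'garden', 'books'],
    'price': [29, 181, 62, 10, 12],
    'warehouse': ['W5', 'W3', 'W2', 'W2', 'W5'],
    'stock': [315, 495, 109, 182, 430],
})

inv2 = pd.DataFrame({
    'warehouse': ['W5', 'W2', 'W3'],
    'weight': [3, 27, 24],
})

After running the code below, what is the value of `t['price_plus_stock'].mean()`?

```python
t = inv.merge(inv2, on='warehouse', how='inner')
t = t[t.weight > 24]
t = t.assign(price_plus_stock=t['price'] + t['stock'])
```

merge on 'warehouse' (how='inner') → 5 rows:
  category  price warehouse  stock  weight
0    tools     29        W5    315       3
1    tools    181        W3    495      24
2    books     62        W2    109      27
3   garden     10        W2    182      27
4    books     12        W5    430       3
filter rows where weight > 24:
  category  price warehouse  stock  weight
2    books     62        W2    109      27
3   garden     10        W2    182      27
add column price_plus_stock = t['price'] + t['stock']:
  category  price warehouse  stock  weight  price_plus_stock
2    books     62        W2    109      27               171
3   garden     10        W2    182      27               192
Reading off the mean of column 'price_plus_stock', we get 181.5.

181.5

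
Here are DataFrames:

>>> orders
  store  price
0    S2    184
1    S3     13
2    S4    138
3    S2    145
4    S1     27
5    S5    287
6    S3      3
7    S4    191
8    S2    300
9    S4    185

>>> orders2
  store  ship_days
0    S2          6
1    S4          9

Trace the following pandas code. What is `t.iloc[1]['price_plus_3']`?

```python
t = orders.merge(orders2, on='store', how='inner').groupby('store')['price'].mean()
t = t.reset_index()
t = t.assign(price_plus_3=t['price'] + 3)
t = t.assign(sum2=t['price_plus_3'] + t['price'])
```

174.333333333

merge on 'store' (how='inner') → 6 rows:
  store  price  ship_days
0    S2    184          6
1    S4    138          9
2    S2    145          6
3    S4    191          9
4    S2    300          6
5    S4    185          9
group by store, mean of price:
store
S2    209.666667
S4    171.333333
Name: price, dtype: float64
reset_index():
  store       price
0    S2  209.666667
1    S4  171.333333
add column price_plus_3 = t['price'] + 3:
  store       price  price_plus_3
0    S2  209.666667    212.666667
1    S4  171.333333    174.333333
add column sum2 = t['price_plus_3'] + t['price']:
  store       price  price_plus_3        sum2
0    S2  209.666667    212.666667  422.333333
1    S4  171.333333    174.333333  345.666667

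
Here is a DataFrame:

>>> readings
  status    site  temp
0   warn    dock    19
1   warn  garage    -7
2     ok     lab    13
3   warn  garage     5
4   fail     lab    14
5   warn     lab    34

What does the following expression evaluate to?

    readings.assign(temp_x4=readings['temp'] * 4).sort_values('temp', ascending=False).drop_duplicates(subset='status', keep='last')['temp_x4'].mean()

add column temp_x4 = readings['temp'] * 4:
  status    site  temp  temp_x4
0   warn    dock    19       76
1   warn  garage    -7      -28
2     ok     lab    13       52
3   warn  garage     5       20
4   fail     lab    14       56
5   warn     lab    34      136
sort by temp descending:
  status    site  temp  temp_x4
5   warn     lab    34      136
0   warn    dock    19       76
4   fail     lab    14       56
2     ok     lab    13       52
3   warn  garage     5       20
1   warn  garage    -7      -28
drop duplicate status (keep=last):
  status    site  temp  temp_x4
4   fail     lab    14       56
2     ok     lab    13       52
1   warn  garage    -7      -28

26.6666666667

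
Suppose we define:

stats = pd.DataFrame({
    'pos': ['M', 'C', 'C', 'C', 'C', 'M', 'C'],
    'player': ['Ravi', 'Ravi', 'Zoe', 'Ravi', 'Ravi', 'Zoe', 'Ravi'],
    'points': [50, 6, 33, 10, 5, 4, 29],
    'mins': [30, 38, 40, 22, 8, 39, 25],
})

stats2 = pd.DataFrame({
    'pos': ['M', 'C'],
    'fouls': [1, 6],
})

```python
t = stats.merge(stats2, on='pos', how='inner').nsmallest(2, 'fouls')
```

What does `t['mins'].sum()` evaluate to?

69

merge on 'pos' (how='inner') → 7 rows:
  pos player  points  mins  fouls
0   M   Ravi      50    30      1
1   C   Ravi       6    38      6
2   C    Zoe      33    40      6
3   C   Ravi      10    22      6
4   C   Ravi       5     8      6
5   M    Zoe       4    39      1
6   C   Ravi      29    25      6
take 2 rows with smallest fouls:
  pos player  points  mins  fouls
0   M   Ravi      50    30      1
5   M    Zoe       4    39      1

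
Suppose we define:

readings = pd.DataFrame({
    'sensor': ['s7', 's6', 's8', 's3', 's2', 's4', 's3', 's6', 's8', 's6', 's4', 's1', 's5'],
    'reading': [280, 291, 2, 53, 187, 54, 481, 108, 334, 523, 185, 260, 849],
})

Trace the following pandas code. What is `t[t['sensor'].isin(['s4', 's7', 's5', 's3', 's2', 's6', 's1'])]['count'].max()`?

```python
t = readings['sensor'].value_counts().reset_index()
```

value_counts of sensor:
sensor
s6    3
s8    2
s3    2
s4    2
s7    1
s2    1
s1    1
s5    1
Name: count, dtype: int64
reset_index():
  sensor  count
0     s6      3
1     s8      2
2     s3      2
3     s4      2
4     s7      1
5     s2      1
6     s1      1
7     s5      1
filter rows where sensor in ['s4', 's7', 's5', 's3', 's2', 's6', 's1']:
  sensor  count
0     s6      3
2     s3      2
3     s4      2
4     s7      1
5     s2      1
6     s1      1
7     s5      1
max of column 'count' → 3

3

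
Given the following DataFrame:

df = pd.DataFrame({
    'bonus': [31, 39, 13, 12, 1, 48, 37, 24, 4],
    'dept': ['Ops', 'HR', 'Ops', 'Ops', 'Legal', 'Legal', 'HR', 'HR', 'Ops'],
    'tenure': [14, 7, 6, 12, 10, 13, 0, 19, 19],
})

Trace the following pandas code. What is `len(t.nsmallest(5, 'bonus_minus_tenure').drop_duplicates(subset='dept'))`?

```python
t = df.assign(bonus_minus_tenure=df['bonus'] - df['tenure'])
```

3

add column bonus_minus_tenure = df['bonus'] - df['tenure']:
   bonus   dept  tenure  bonus_minus_tenure
0     31    Ops      14                  17
1     39     HR       7                  32
2     13    Ops       6                   7
3     12    Ops      12                   0
4      1  Legal      10                  -9
5     48  Legal      13                  35
6     37     HR       0                  37
7     24     HR      19                   5
8      4    Ops      19                 -15
take 5 rows with smallest bonus_minus_tenure:
   bonus   dept  tenure  bonus_minus_tenure
8      4    Ops      19                 -15
4      1  Legal      10                  -9
3     12    Ops      12                   0
7     24     HR      19                   5
2     13    Ops       6                   7
drop duplicate dept (keep=first):
   bonus   dept  tenure  bonus_minus_tenure
8      4    Ops      19                 -15
4      1  Legal      10                  -9
7     24     HR      19                   5
So drop_duplicates(subset='dept')) = 3.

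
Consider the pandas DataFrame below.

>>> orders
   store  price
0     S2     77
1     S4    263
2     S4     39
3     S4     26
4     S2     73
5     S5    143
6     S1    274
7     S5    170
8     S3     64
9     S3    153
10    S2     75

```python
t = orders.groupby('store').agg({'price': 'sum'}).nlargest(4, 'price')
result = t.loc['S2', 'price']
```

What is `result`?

group by store, sum of price:
       price
store       
S1       274
S2       225
S3       217
S4       328
S5       313
take 4 rows with largest price:
       price
store       
S4       328
S5       313
S1       274
S2       225
So loc['S2', 'price'] = 225.

225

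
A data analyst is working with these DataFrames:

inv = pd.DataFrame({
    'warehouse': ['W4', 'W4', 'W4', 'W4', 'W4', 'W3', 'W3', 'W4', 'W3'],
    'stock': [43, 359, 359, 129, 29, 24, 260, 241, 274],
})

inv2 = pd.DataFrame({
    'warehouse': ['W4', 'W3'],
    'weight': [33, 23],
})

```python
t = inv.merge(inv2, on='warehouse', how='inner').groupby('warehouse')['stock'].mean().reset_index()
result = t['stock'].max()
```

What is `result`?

merge on 'warehouse' (how='inner') → 9 rows:
  warehouse  stock  weight
0        W4     43      33
1        W4    359      33
2        W4    359      33
3        W4    129      33
4        W4     29      33
5        W3     24      23
6        W3    260      23
7        W4    241      33
8        W3    274      23
group by warehouse, mean of stock:
warehouse
W3    186.000000
W4    193.333333
Name: stock, dtype: float64
reset_index():
  warehouse       stock
0        W3  186.000000
1        W4  193.333333

193.333333333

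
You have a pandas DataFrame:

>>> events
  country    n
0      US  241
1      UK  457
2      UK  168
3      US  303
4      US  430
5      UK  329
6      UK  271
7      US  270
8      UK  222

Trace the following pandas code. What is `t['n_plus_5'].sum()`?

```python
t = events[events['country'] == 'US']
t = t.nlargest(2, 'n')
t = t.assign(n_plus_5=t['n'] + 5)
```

filter rows where country == 'US':
  country    n
0      US  241
3      US  303
4      US  430
7      US  270
take 2 rows with largest n:
  country    n
4      US  430
3      US  303
add column n_plus_5 = t['n'] + 5:
  country    n  n_plus_5
4      US  430       435
3      US  303       308
The sum of column 'n_plus_5' is 743.

743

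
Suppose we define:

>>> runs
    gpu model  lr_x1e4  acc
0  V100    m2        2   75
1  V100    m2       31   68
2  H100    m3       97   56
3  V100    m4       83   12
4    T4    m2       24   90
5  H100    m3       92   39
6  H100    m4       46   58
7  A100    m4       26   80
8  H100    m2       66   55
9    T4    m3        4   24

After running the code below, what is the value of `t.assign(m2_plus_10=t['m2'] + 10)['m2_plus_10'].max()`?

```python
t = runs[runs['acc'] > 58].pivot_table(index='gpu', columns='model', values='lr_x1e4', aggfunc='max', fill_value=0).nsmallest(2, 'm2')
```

filter rows where acc > 58:
    gpu model  lr_x1e4  acc
0  V100    m2        2   75
1  V100    m2       31   68
4    T4    m2       24   90
7  A100    m4       26   80
pivot: rows=gpu, cols=model, max(lr_x1e4):
model  m2  m4
gpu          
A100    0  26
T4     24   0
V100   31   0
take 2 rows with smallest m2:
model  m2  m4
gpu          
A100    0  26
T4     24   0
add column m2_plus_10 = t['m2'] + 10:
model  m2  m4  m2_plus_10
gpu                      
A100    0  26          10
T4     24   0          34

34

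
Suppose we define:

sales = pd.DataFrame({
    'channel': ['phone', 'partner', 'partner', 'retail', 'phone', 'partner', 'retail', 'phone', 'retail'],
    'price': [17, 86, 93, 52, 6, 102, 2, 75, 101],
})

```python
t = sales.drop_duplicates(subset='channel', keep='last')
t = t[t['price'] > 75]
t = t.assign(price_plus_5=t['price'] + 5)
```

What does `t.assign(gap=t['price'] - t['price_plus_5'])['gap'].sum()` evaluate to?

-10

drop duplicate channel (keep=last):
   channel  price
5  partner    102
7    phone     75
8   retail    101
filter rows where price > 75:
   channel  price
5  partner    102
8   retail    101
add column price_plus_5 = t['price'] + 5:
   channel  price  price_plus_5
5  partner    102           107
8   retail    101           106
add column gap = t['price'] - t['price_plus_5']:
   channel  price  price_plus_5  gap
5  partner    102           107   -5
8   retail    101           106   -5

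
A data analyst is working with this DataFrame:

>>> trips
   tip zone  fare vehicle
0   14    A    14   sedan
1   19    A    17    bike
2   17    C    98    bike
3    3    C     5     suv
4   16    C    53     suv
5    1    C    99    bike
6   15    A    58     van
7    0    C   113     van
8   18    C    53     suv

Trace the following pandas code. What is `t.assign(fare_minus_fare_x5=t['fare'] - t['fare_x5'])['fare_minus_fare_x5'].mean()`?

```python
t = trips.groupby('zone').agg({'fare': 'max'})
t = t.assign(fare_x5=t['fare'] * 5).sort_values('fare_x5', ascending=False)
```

group by zone, max of fare:
      fare
zone      
A       58
C      113
add column fare_x5 = t['fare'] * 5:
      fare  fare_x5
zone               
A       58      290
C      113      565
sort by fare_x5 descending:
      fare  fare_x5
zone               
C      113      565
A       58      290
add column fare_minus_fare_x5 = t['fare'] - t['fare_x5']:
      fare  fare_x5  fare_minus_fare_x5
zone                                   
C      113      565                -452
A       58      290                -232

-342.0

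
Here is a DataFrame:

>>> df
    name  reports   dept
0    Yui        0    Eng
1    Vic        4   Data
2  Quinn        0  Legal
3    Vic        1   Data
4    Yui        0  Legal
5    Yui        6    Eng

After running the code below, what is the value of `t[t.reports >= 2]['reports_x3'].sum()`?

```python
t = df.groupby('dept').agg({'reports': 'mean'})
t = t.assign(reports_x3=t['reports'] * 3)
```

16.5

group by dept, mean of reports:
       reports
dept          
Data       2.5
Eng        3.0
Legal      0.0
add column reports_x3 = t['reports'] * 3:
       reports  reports_x3
dept                      
Data       2.5         7.5
Eng        3.0         9.0
Legal      0.0         0.0
filter rows where reports >= 2:
      reports  reports_x3
dept                     
Data      2.5         7.5
Eng       3.0         9.0
Hence 16.5.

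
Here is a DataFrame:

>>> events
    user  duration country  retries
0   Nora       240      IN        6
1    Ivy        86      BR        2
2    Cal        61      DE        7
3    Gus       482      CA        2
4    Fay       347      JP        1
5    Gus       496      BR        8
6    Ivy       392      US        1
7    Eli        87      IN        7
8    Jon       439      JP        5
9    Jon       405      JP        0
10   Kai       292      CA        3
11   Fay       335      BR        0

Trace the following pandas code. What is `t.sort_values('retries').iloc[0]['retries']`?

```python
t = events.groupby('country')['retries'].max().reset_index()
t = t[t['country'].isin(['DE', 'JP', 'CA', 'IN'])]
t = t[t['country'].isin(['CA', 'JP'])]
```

group by country, max of retries:
country
BR    8
CA    3
DE    7
IN    7
JP    5
US    1
Name: retries, dtype: int64
reset_index():
  country  retries
0      BR        8
1      CA        3
2      DE        7
3      IN        7
4      JP        5
5      US        1
filter rows where country in ['DE', 'JP', 'CA', 'IN']:
  country  retries
1      CA        3
2      DE        7
3      IN        7
4      JP        5
filter rows where country in ['CA', 'JP']:
  country  retries
1      CA        3
4      JP        5
sort by retries:
  country  retries
1      CA        3
4      JP        5
Hence 3.

3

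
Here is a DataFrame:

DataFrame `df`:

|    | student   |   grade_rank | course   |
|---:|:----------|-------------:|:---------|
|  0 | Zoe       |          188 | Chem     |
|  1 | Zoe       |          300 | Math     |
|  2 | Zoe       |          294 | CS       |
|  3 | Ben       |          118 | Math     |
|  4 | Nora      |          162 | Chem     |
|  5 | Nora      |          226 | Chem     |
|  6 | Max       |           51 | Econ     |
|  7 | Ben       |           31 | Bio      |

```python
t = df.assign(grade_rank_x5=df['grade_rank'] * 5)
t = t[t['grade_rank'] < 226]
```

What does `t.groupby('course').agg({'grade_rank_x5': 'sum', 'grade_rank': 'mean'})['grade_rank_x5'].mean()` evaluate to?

687.5

add column grade_rank_x5 = df['grade_rank'] * 5:
  student  grade_rank course  grade_rank_x5
0     Zoe         188   Chem            940
1     Zoe         300   Math           1500
2     Zoe         294     CS           1470
3     Ben         118   Math            590
4    Nora         162   Chem            810
5    Nora         226   Chem           1130
6     Max          51   Econ            255
7     Ben          31    Bio            155
filter rows where grade_rank < 226:
  student  grade_rank course  grade_rank_x5
0     Zoe         188   Chem            940
3     Ben         118   Math            590
4    Nora         162   Chem            810
6     Max          51   Econ            255
7     Ben          31    Bio            155
group by course: sum(grade_rank_x5), mean(grade_rank):
        grade_rank_x5  grade_rank
course                           
Bio               155        31.0
Chem             1750       175.0
Econ              255        51.0
Math              590       118.0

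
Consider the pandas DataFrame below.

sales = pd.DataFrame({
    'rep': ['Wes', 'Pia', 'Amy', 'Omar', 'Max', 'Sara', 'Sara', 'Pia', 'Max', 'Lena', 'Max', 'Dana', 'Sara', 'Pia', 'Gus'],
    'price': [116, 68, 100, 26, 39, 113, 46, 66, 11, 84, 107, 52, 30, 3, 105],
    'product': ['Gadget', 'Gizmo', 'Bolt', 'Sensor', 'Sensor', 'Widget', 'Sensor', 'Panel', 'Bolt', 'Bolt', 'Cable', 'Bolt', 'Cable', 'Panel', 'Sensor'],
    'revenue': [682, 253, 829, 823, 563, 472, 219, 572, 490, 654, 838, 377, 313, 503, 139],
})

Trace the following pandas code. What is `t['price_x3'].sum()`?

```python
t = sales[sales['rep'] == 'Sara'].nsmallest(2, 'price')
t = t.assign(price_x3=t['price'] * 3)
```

228

filter rows where rep == 'Sara':
     rep  price product  revenue
5   Sara    113  Widget      472
6   Sara     46  Sensor      219
12  Sara     30   Cable      313
take 2 rows with smallest price:
     rep  price product  revenue
12  Sara     30   Cable      313
6   Sara     46  Sensor      219
add column price_x3 = t['price'] * 3:
     rep  price product  revenue  price_x3
12  Sara     30   Cable      313        90
6   Sara     46  Sensor      219       138
Then the sum of column 'price_x3': 228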